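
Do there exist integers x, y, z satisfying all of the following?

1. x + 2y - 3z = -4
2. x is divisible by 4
Yes

Take x = 0, y = 1, z = 2. Substituting into each constraint:
  (1) 0 + 2(1) - 3(2) = -4 ✓
  (2) 0 = 4 × 0, remainder 0 ✓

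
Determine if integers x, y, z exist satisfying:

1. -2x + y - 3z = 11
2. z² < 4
Yes

Take x = 0, y = 11, z = 0. Substituting into each constraint:
  (1) -2(0) + 11 - 3(0) = 11 ✓
  (2) z² = (0)² = 0, and 0 < 4 ✓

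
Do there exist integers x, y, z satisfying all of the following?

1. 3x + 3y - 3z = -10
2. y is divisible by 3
No

Even the single constraint (3x + 3y - 3z = -10) is infeasible over the integers.

  - 3x + 3y - 3z = -10: every term on the left is divisible by 3, so the LHS ≡ 0 (mod 3), but the RHS -10 is not — no integer solution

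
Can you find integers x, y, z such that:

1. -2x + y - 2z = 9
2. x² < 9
Yes

Take x = 0, y = 9, z = 0. Substituting into each constraint:
  (1) -2(0) + 9 - 2(0) = 9 ✓
  (2) x² = (0)² = 0, and 0 < 9 ✓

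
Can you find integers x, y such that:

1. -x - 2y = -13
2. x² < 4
Yes

Take x = -1, y = 7. Substituting into each constraint:
  (1) 1 - 2(7) = -13 ✓
  (2) x² = (-1)² = 1, and 1 < 4 ✓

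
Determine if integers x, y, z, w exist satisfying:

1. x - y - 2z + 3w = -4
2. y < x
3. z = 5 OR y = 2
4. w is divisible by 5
Yes

Take x = 6, y = 0, z = 5, w = 0. Substituting into each constraint:
  (1) 6 + 0 - 2(5) + 3(0) = -4 ✓
  (2) 0 < 6 ✓
  (3) z = 5, target 5 ✓ (first branch holds)
  (4) 0 = 5 × 0, remainder 0 ✓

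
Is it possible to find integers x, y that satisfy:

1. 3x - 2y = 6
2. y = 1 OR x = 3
No

The full constraint system is jointly infeasible over the integers. Each constraint and what it forces:

  - 3x - 2y = 6: is a linear equation tying the variables together
  - y = 1 OR x = 3: forces a choice: either y = 1 or x = 3

Split on the disjunction (y = 1 OR x = 3):
  • If y = 1: with y = 1, every remaining term of the linear equation is divisible by 3, so the left side is ≡ 0 (mod 3); but the right side 8 ≡ 2 (mod 3). No integers can satisfy it.
  • If x = 3: with x = 3, every remaining term of the linear equation is divisible by 2, so the left side is ≡ 0 (mod 2); but the right side -3 ≡ 1 (mod 2). No integers can satisfy it.
Both branches are infeasible, so the system has no integer solution.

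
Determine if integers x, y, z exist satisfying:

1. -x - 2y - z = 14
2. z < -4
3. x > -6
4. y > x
Yes

Take x = 0, y = 1, z = -16. Substituting into each constraint:
  (1) 0 - 2(1) + 16 = 14 ✓
  (2) -16 < -4 ✓
  (3) 0 > -6 ✓
  (4) 1 > 0 ✓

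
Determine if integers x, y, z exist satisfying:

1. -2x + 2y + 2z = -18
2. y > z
Yes

Take x = 8, y = 0, z = -1. Substituting into each constraint:
  (1) -2(8) + 2(0) + 2(-1) = -18 ✓
  (2) 0 > -1 ✓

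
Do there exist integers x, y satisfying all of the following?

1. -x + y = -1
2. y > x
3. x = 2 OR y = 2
No

A contradictory subset is {-x + y = -1, y > x}. No integer assignment can satisfy these jointly:

  - -x + y = -1: is a linear equation tying the variables together
  - y > x: bounds one variable relative to another variable

From the equation, x − y = 1, i.e. y − x = -1; but y > x requires y − x ≥ 1. Contradiction.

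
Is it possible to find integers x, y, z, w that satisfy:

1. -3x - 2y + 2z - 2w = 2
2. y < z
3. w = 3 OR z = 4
Yes

Take x = -2, y = 0, z = 1, w = 3. Substituting into each constraint:
  (1) -3(-2) - 2(0) + 2(1) - 2(3) = 2 ✓
  (2) 0 < 1 ✓
  (3) w = 3, target 3 ✓ (first branch holds)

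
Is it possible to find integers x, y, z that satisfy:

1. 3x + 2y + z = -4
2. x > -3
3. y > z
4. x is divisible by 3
Yes

Take x = 0, y = -1, z = -2. Substituting into each constraint:
  (1) 3(0) + 2(-1) + (-2) = -4 ✓
  (2) 0 > -3 ✓
  (3) -1 > -2 ✓
  (4) 0 = 3 × 0, remainder 0 ✓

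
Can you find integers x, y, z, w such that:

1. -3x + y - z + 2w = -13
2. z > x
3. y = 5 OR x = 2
Yes

Take x = 0, y = 5, z = 2, w = -8. Substituting into each constraint:
  (1) -3(0) + 5 + (-2) + 2(-8) = -13 ✓
  (2) 2 > 0 ✓
  (3) y = 5, target 5 ✓ (first branch holds)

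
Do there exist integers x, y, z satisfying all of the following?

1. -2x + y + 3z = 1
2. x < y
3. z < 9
Yes

Take x = 0, y = 1, z = 0. Substituting into each constraint:
  (1) -2(0) + 1 + 3(0) = 1 ✓
  (2) 0 < 1 ✓
  (3) 0 < 9 ✓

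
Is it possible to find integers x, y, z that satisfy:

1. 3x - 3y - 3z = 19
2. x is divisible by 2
No

Even the single constraint (3x - 3y - 3z = 19) is infeasible over the integers.

  - 3x - 3y - 3z = 19: every term on the left is divisible by 3, so the LHS ≡ 0 (mod 3), but the RHS 19 is not — no integer solution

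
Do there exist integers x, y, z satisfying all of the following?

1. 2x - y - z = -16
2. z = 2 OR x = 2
Yes

Take x = 2, y = 20, z = 0. Substituting into each constraint:
  (1) 2(2) + (-20) + 0 = -16 ✓
  (2) x = 2, target 2 ✓ (second branch holds)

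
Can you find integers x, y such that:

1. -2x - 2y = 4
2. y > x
Yes

Take x = -2, y = 0. Substituting into each constraint:
  (1) -2(-2) - 2(0) = 4 ✓
  (2) 0 > -2 ✓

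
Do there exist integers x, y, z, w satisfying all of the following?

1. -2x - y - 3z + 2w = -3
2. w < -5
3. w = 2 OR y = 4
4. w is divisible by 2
Yes

Take x = -8, y = 4, z = 1, w = -6. Substituting into each constraint:
  (1) -2(-8) + (-4) - 3(1) + 2(-6) = -3 ✓
  (2) -6 < -5 ✓
  (3) y = 4, target 4 ✓ (second branch holds)
  (4) -6 = 2 × -3, remainder 0 ✓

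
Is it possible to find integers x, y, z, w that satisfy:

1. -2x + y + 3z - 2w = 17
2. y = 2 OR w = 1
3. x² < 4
Yes

Take x = -1, y = -1, z = 6, w = 1. Substituting into each constraint:
  (1) -2(-1) + (-1) + 3(6) - 2(1) = 17 ✓
  (2) w = 1, target 1 ✓ (second branch holds)
  (3) x² = (-1)² = 1, and 1 < 4 ✓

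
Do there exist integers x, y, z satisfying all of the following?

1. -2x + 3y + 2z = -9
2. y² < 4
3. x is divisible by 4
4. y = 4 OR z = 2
Yes

Take x = 8, y = 1, z = 2. Substituting into each constraint:
  (1) -2(8) + 3(1) + 2(2) = -9 ✓
  (2) y² = (1)² = 1, and 1 < 4 ✓
  (3) 8 = 4 × 2, remainder 0 ✓
  (4) z = 2, target 2 ✓ (second branch holds)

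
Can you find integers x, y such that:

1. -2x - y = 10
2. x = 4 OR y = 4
Yes

Take x = -7, y = 4. Substituting into each constraint:
  (1) -2(-7) + (-4) = 10 ✓
  (2) y = 4, target 4 ✓ (second branch holds)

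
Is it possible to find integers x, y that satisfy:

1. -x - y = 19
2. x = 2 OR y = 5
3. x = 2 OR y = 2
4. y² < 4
No

The full constraint system is jointly infeasible over the integers. Each constraint and what it forces:

  - -x - y = 19: is a linear equation tying the variables together
  - x = 2 OR y = 5: forces a choice: either x = 2 or y = 5
  - x = 2 OR y = 2: forces a choice: either x = 2 or y = 2
  - y² < 4: restricts y to |y| ≤ 1

The bounds confine y to {-1, 0, 1}. For each value, substitute into the equation:
  • y = -1: the equation forces x = -18, but neither branch of (x = 2 OR y = 5) holds.
  • y = 0: the equation forces x = -19, but neither branch of (x = 2 OR y = 5) holds.
  • y = 1: the equation forces x = -20, but neither branch of (x = 2 OR y = 5) holds.
Every case fails, so no integer solution exists.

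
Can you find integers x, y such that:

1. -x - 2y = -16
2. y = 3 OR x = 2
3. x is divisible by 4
No

The full constraint system is jointly infeasible over the integers. Each constraint and what it forces:

  - -x - 2y = -16: is a linear equation tying the variables together
  - y = 3 OR x = 2: forces a choice: either y = 3 or x = 2
  - x is divisible by 4: restricts x to multiples of 4

Split on the disjunction (y = 3 OR x = 2):
  • If y = 3: with y = 3, writing x = 4x', every remaining term of the linear equation is divisible by 4, so the left side is ≡ 0 (mod 4); but the right side -10 ≡ 2 (mod 4). No integers can satisfy it.
  • If x = 2: this contradicts the divisibility constraint — 2 is not a multiple of 4.
Both branches are infeasible, so the system has no integer solution.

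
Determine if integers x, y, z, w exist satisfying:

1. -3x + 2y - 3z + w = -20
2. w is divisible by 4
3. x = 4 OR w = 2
Yes

Take x = 4, y = -4, z = 0, w = 0. Substituting into each constraint:
  (1) -3(4) + 2(-4) - 3(0) + 0 = -20 ✓
  (2) 0 = 4 × 0, remainder 0 ✓
  (3) x = 4, target 4 ✓ (first branch holds)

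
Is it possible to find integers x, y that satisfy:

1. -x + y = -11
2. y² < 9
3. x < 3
No

The full constraint system is jointly infeasible over the integers. Each constraint and what it forces:

  - -x + y = -11: is a linear equation tying the variables together
  - y² < 9: restricts y to |y| ≤ 2
  - x < 3: bounds one variable relative to a constant

Range argument: with x ∈ [−∞, 2], y ∈ [-2, 2], the left side of the equation is at least -4, but the right side is -11 < -4. No integer solution exists.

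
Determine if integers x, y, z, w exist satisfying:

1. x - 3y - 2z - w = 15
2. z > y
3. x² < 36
Yes

Take x = 0, y = 0, z = 1, w = -17. Substituting into each constraint:
  (1) 0 - 3(0) - 2(1) + 17 = 15 ✓
  (2) 1 > 0 ✓
  (3) x² = (0)² = 0, and 0 < 36 ✓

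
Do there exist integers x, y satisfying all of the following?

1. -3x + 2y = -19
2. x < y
Yes

Take x = 21, y = 22. Substituting into each constraint:
  (1) -3(21) + 2(22) = -19 ✓
  (2) 21 < 22 ✓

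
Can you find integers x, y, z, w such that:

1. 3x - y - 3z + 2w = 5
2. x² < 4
Yes

Take x = 0, y = 1, z = -2, w = 0. Substituting into each constraint:
  (1) 3(0) + (-1) - 3(-2) + 2(0) = 5 ✓
  (2) x² = (0)² = 0, and 0 < 4 ✓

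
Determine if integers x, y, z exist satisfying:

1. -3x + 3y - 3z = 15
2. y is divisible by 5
Yes

Take x = -5, y = 0, z = 0. Substituting into each constraint:
  (1) -3(-5) + 3(0) - 3(0) = 15 ✓
  (2) 0 = 5 × 0, remainder 0 ✓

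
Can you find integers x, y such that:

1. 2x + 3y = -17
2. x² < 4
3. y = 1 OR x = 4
No

The full constraint system is jointly infeasible over the integers. Each constraint and what it forces:

  - 2x + 3y = -17: is a linear equation tying the variables together
  - x² < 4: restricts x to |x| ≤ 1
  - y = 1 OR x = 4: forces a choice: either y = 1 or x = 4

Split on the disjunction (y = 1 OR x = 4):
  • If y = 1: the equation forces x = -10, but x² < 4 requires |x| ≤ 1.
  • If x = 4: this contradicts x² < 4, which requires |x| ≤ 1.
Both branches are infeasible, so the system has no integer solution.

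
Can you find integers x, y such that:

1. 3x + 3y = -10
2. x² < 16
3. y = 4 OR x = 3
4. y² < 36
No

Even the single constraint (3x + 3y = -10) is infeasible over the integers.

  - 3x + 3y = -10: every term on the left is divisible by 3, so the LHS ≡ 0 (mod 3), but the RHS -10 is not — no integer solution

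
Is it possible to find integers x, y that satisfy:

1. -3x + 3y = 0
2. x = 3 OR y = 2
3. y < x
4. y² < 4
No

A contradictory subset is {-3x + 3y = 0, y < x}. No integer assignment can satisfy these jointly:

  - -3x + 3y = 0: is a linear equation tying the variables together
  - y < x: bounds one variable relative to another variable

From the equation, x − y = 0, i.e. x − y = 0; but x > y requires x − y ≥ 1. Contradiction.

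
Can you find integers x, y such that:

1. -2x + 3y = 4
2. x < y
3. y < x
No

A contradictory subset is {x < y, y < x}. No integer assignment can satisfy these jointly:

  - x < y: bounds one variable relative to another variable
  - y < x: bounds one variable relative to another variable

Direct contradiction: y > x and x > y cannot both hold.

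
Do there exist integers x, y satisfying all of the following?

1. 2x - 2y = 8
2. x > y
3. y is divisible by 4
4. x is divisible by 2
Yes

Take x = 4, y = 0. Substituting into each constraint:
  (1) 2(4) - 2(0) = 8 ✓
  (2) 4 > 0 ✓
  (3) 0 = 4 × 0, remainder 0 ✓
  (4) 4 = 2 × 2, remainder 0 ✓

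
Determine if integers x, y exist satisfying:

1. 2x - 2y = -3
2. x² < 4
No

Even the single constraint (2x - 2y = -3) is infeasible over the integers.

  - 2x - 2y = -3: every term on the left is divisible by 2, so the LHS ≡ 0 (mod 2), but the RHS -3 is not — no integer solution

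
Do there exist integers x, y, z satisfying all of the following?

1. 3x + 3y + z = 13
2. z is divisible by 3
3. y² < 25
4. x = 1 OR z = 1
No

A contradictory subset is {3x + 3y + z = 13, z is divisible by 3}. No integer assignment can satisfy these jointly:

  - 3x + 3y + z = 13: is a linear equation tying the variables together
  - z is divisible by 3: restricts z to multiples of 3

Modular obstruction: writing z = 3z', every remaining term of the linear equation is divisible by 3, so the left side is ≡ 0 (mod 3); but the right side 13 ≡ 1 (mod 3). No integers can satisfy it.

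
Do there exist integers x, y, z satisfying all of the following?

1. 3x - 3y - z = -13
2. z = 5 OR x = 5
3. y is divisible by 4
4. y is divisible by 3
Yes

Take x = 5, y = 12, z = -8. Substituting into each constraint:
  (1) 3(5) - 3(12) + 8 = -13 ✓
  (2) x = 5, target 5 ✓ (second branch holds)
  (3) 12 = 4 × 3, remainder 0 ✓
  (4) 12 = 3 × 4, remainder 0 ✓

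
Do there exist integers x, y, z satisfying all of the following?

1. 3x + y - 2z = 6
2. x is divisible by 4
Yes

Take x = 0, y = 0, z = -3. Substituting into each constraint:
  (1) 3(0) + 0 - 2(-3) = 6 ✓
  (2) 0 = 4 × 0, remainder 0 ✓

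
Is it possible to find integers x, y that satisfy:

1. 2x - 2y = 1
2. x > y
No

Even the single constraint (2x - 2y = 1) is infeasible over the integers.

  - 2x - 2y = 1: every term on the left is divisible by 2, so the LHS ≡ 0 (mod 2), but the RHS 1 is not — no integer solution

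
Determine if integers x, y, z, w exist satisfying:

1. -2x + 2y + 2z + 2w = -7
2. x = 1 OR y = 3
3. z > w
No

Even the single constraint (-2x + 2y + 2z + 2w = -7) is infeasible over the integers.

  - -2x + 2y + 2z + 2w = -7: every term on the left is divisible by 2, so the LHS ≡ 0 (mod 2), but the RHS -7 is not — no integer solution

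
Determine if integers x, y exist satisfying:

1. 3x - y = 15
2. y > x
Yes

Take x = 8, y = 9. Substituting into each constraint:
  (1) 3(8) + (-9) = 15 ✓
  (2) 9 > 8 ✓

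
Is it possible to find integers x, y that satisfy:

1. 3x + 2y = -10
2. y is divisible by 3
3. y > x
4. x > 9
No

A contradictory subset is {3x + 2y = -10, y > x, x > 9}. No integer assignment can satisfy these jointly:

  - 3x + 2y = -10: is a linear equation tying the variables together
  - y > x: bounds one variable relative to another variable
  - x > 9: bounds one variable relative to a constant

Propagating the comparison: y > x and x ≥ 10 give y ≥ 11. Range argument: with x ∈ [10, ∞], y ∈ [11, ∞], the left side of the equation is at least 52, but the right side is -10 < 52. No integer solution exists.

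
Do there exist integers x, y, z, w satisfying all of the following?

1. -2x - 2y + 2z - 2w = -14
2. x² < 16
Yes

Take x = 0, y = 0, z = 0, w = 7. Substituting into each constraint:
  (1) -2(0) - 2(0) + 2(0) - 2(7) = -14 ✓
  (2) x² = (0)² = 0, and 0 < 16 ✓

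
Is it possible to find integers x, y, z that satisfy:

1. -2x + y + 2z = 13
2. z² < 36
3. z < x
Yes

Take x = 0, y = 15, z = -1. Substituting into each constraint:
  (1) -2(0) + 15 + 2(-1) = 13 ✓
  (2) z² = (-1)² = 1, and 1 < 36 ✓
  (3) -1 < 0 ✓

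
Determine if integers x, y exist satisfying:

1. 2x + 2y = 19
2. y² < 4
No

Even the single constraint (2x + 2y = 19) is infeasible over the integers.

  - 2x + 2y = 19: every term on the left is divisible by 2, so the LHS ≡ 0 (mod 2), but the RHS 19 is not — no integer solution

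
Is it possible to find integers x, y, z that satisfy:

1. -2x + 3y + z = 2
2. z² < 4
Yes

Take x = 2, y = 2, z = 0. Substituting into each constraint:
  (1) -2(2) + 3(2) + 0 = 2 ✓
  (2) z² = (0)² = 0, and 0 < 4 ✓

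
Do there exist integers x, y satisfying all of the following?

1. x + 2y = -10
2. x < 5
Yes

Take x = -10, y = 0. Substituting into each constraint:
  (1) (-10) + 2(0) = -10 ✓
  (2) -10 < 5 ✓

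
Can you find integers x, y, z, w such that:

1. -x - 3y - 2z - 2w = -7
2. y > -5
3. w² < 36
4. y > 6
Yes

Take x = -14, y = 7, z = 0, w = 0. Substituting into each constraint:
  (1) 14 - 3(7) - 2(0) - 2(0) = -7 ✓
  (2) 7 > -5 ✓
  (3) w² = (0)² = 0, and 0 < 36 ✓
  (4) 7 > 6 ✓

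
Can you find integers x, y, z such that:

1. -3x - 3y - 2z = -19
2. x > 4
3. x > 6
Yes

Take x = 7, y = 0, z = -1. Substituting into each constraint:
  (1) -3(7) - 3(0) - 2(-1) = -19 ✓
  (2) 7 > 4 ✓
  (3) 7 > 6 ✓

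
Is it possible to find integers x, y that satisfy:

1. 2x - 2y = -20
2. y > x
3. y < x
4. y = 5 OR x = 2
No

A contradictory subset is {y > x, y < x}. No integer assignment can satisfy these jointly:

  - y > x: bounds one variable relative to another variable
  - y < x: bounds one variable relative to another variable

Direct contradiction: y > x and x > y cannot both hold.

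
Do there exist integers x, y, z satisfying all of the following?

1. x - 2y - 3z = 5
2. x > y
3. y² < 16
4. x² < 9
Yes

Take x = 0, y = -1, z = -1. Substituting into each constraint:
  (1) 0 - 2(-1) - 3(-1) = 5 ✓
  (2) 0 > -1 ✓
  (3) y² = (-1)² = 1, and 1 < 16 ✓
  (4) x² = (0)² = 0, and 0 < 9 ✓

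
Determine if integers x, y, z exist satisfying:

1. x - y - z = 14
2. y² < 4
Yes

Take x = 0, y = 0, z = -14. Substituting into each constraint:
  (1) 0 + 0 + 14 = 14 ✓
  (2) y² = (0)² = 0, and 0 < 4 ✓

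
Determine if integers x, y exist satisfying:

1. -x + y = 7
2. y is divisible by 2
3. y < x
No

A contradictory subset is {-x + y = 7, y < x}. No integer assignment can satisfy these jointly:

  - -x + y = 7: is a linear equation tying the variables together
  - y < x: bounds one variable relative to another variable

From the equation, x − y = -7, i.e. x − y = -7; but x > y requires x − y ≥ 1. Contradiction.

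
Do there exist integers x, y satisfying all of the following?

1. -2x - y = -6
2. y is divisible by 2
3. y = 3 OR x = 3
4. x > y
Yes

Take x = 3, y = 0. Substituting into each constraint:
  (1) -2(3) + 0 = -6 ✓
  (2) 0 = 2 × 0, remainder 0 ✓
  (3) x = 3, target 3 ✓ (second branch holds)
  (4) 3 > 0 ✓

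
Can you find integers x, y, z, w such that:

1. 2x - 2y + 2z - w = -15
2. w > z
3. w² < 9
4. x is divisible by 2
Yes

Take x = 0, y = 7, z = 0, w = 1. Substituting into each constraint:
  (1) 2(0) - 2(7) + 2(0) + (-1) = -15 ✓
  (2) 1 > 0 ✓
  (3) w² = (1)² = 1, and 1 < 9 ✓
  (4) 0 = 2 × 0, remainder 0 ✓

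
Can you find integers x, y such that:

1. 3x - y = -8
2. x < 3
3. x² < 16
Yes

Take x = 0, y = 8. Substituting into each constraint:
  (1) 3(0) + (-8) = -8 ✓
  (2) 0 < 3 ✓
  (3) x² = (0)² = 0, and 0 < 16 ✓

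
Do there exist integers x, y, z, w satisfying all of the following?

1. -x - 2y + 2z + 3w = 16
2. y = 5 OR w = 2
Yes

Take x = 0, y = 0, z = 5, w = 2. Substituting into each constraint:
  (1) 0 - 2(0) + 2(5) + 3(2) = 16 ✓
  (2) w = 2, target 2 ✓ (second branch holds)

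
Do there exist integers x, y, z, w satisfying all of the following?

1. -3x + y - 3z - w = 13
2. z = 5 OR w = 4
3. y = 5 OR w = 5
Yes

Take x = -10, y = 5, z = 5, w = 7. Substituting into each constraint:
  (1) -3(-10) + 5 - 3(5) + (-7) = 13 ✓
  (2) z = 5, target 5 ✓ (first branch holds)
  (3) y = 5, target 5 ✓ (first branch holds)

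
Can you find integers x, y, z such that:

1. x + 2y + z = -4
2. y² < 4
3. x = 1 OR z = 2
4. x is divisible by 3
Yes

Take x = -6, y = 0, z = 2. Substituting into each constraint:
  (1) (-6) + 2(0) + 2 = -4 ✓
  (2) y² = (0)² = 0, and 0 < 4 ✓
  (3) z = 2, target 2 ✓ (second branch holds)
  (4) -6 = 3 × -2, remainder 0 ✓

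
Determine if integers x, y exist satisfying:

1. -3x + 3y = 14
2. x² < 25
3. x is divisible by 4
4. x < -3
No

Even the single constraint (-3x + 3y = 14) is infeasible over the integers.

  - -3x + 3y = 14: every term on the left is divisible by 3, so the LHS ≡ 0 (mod 3), but the RHS 14 is not — no integer solution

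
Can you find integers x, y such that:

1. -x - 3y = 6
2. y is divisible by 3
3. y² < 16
Yes

Take x = -6, y = 0. Substituting into each constraint:
  (1) 6 - 3(0) = 6 ✓
  (2) 0 = 3 × 0, remainder 0 ✓
  (3) y² = (0)² = 0, and 0 < 16 ✓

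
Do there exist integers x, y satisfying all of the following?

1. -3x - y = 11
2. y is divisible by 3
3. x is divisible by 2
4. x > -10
No

A contradictory subset is {-3x - y = 11, y is divisible by 3}. No integer assignment can satisfy these jointly:

  - -3x - y = 11: is a linear equation tying the variables together
  - y is divisible by 3: restricts y to multiples of 3

Modular obstruction: writing y = 3y', every remaining term of the linear equation is divisible by 3, so the left side is ≡ 0 (mod 3); but the right side 11 ≡ 2 (mod 3). No integers can satisfy it.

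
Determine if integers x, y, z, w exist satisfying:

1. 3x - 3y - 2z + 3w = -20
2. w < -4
Yes

Take x = 0, y = 0, z = 1, w = -6. Substituting into each constraint:
  (1) 3(0) - 3(0) - 2(1) + 3(-6) = -20 ✓
  (2) -6 < -4 ✓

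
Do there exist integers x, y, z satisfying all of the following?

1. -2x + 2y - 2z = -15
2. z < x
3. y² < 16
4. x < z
No

Even the single constraint (-2x + 2y - 2z = -15) is infeasible over the integers.

  - -2x + 2y - 2z = -15: every term on the left is divisible by 2, so the LHS ≡ 0 (mod 2), but the RHS -15 is not — no integer solution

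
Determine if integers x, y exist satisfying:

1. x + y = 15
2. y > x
Yes

Take x = 0, y = 15. Substituting into each constraint:
  (1) 0 + 15 = 15 ✓
  (2) 15 > 0 ✓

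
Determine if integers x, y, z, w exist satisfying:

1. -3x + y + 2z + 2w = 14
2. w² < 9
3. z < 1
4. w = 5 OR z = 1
No

A contradictory subset is {w² < 9, z < 1, w = 5 OR z = 1}. No integer assignment can satisfy these jointly:

  - w² < 9: restricts w to |w| ≤ 2
  - z < 1: bounds one variable relative to a constant
  - w = 5 OR z = 1: forces a choice: either w = 5 or z = 1

Split on the disjunction (w = 5 OR z = 1):
  • If w = 5: this contradicts w² < 9, which requires |w| ≤ 2.
  • If z = 1: this contradicts the bound z ≤ 0.
Both branches are infeasible, so the system has no integer solution.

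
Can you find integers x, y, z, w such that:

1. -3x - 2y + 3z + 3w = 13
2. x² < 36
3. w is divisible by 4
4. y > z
Yes

Take x = -5, y = 1, z = 0, w = 0. Substituting into each constraint:
  (1) -3(-5) - 2(1) + 3(0) + 3(0) = 13 ✓
  (2) x² = (-5)² = 25, and 25 < 36 ✓
  (3) 0 = 4 × 0, remainder 0 ✓
  (4) 1 > 0 ✓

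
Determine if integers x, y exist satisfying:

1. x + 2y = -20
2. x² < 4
Yes

Take x = 0, y = -10. Substituting into each constraint:
  (1) 0 + 2(-10) = -20 ✓
  (2) x² = (0)² = 0, and 0 < 4 ✓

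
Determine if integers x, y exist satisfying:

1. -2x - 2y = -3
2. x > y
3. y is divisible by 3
No

Even the single constraint (-2x - 2y = -3) is infeasible over the integers.

  - -2x - 2y = -3: every term on the left is divisible by 2, so the LHS ≡ 0 (mod 2), but the RHS -3 is not — no integer solution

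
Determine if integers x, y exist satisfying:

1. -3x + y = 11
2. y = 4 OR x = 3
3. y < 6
No

The full constraint system is jointly infeasible over the integers. Each constraint and what it forces:

  - -3x + y = 11: is a linear equation tying the variables together
  - y = 4 OR x = 3: forces a choice: either y = 4 or x = 3
  - y < 6: bounds one variable relative to a constant

Split on the disjunction (y = 4 OR x = 3):
  • If y = 4: with y = 4, every remaining term of the linear equation is divisible by 3, so the left side is ≡ 0 (mod 3); but the right side 7 ≡ 1 (mod 3). No integers can satisfy it.
  • If x = 3: the equation forces y = 20, which contradicts the bound y ≤ 5.
Both branches are infeasible, so the system has no integer solution.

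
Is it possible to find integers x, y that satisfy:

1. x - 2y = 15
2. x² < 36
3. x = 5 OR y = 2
Yes

Take x = 5, y = -5. Substituting into each constraint:
  (1) 5 - 2(-5) = 15 ✓
  (2) x² = (5)² = 25, and 25 < 36 ✓
  (3) x = 5, target 5 ✓ (first branch holds)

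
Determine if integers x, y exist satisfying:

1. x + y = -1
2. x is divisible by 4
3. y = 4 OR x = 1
No

The full constraint system is jointly infeasible over the integers. Each constraint and what it forces:

  - x + y = -1: is a linear equation tying the variables together
  - x is divisible by 4: restricts x to multiples of 4
  - y = 4 OR x = 1: forces a choice: either y = 4 or x = 1

Split on the disjunction (y = 4 OR x = 1):
  • If y = 4: with y = 4, writing x = 4x', every remaining term of the linear equation is divisible by 4, so the left side is ≡ 0 (mod 4); but the right side -5 ≡ 3 (mod 4). No integers can satisfy it.
  • If x = 1: this contradicts the divisibility constraint — 1 is not a multiple of 4.
Both branches are infeasible, so the system has no integer solution.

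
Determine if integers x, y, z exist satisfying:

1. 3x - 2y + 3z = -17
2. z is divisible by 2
Yes

Take x = -5, y = 1, z = 0. Substituting into each constraint:
  (1) 3(-5) - 2(1) + 3(0) = -17 ✓
  (2) 0 = 2 × 0, remainder 0 ✓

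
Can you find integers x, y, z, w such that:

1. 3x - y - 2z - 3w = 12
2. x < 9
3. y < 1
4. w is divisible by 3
Yes

Take x = 0, y = -12, z = 0, w = 0. Substituting into each constraint:
  (1) 3(0) + 12 - 2(0) - 3(0) = 12 ✓
  (2) 0 < 9 ✓
  (3) -12 < 1 ✓
  (4) 0 = 3 × 0, remainder 0 ✓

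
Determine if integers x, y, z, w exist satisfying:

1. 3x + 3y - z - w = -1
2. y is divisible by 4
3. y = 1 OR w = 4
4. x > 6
Yes

Take x = 7, y = 4, z = 30, w = 4. Substituting into each constraint:
  (1) 3(7) + 3(4) + (-30) + (-4) = -1 ✓
  (2) 4 = 4 × 1, remainder 0 ✓
  (3) w = 4, target 4 ✓ (second branch holds)
  (4) 7 > 6 ✓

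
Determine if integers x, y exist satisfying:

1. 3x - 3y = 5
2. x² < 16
No

Even the single constraint (3x - 3y = 5) is infeasible over the integers.

  - 3x - 3y = 5: every term on the left is divisible by 3, so the LHS ≡ 0 (mod 3), but the RHS 5 is not — no integer solution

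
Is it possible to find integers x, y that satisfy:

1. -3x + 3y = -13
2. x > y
No

Even the single constraint (-3x + 3y = -13) is infeasible over the integers.

  - -3x + 3y = -13: every term on the left is divisible by 3, so the LHS ≡ 0 (mod 3), but the RHS -13 is not — no integer solution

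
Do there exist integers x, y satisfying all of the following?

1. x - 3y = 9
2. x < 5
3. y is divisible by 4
Yes

Take x = -3, y = -4. Substituting into each constraint:
  (1) (-3) - 3(-4) = 9 ✓
  (2) -3 < 5 ✓
  (3) -4 = 4 × -1, remainder 0 ✓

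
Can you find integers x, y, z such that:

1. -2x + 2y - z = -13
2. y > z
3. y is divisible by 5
Yes

Take x = 7, y = 0, z = -1. Substituting into each constraint:
  (1) -2(7) + 2(0) + 1 = -13 ✓
  (2) 0 > -1 ✓
  (3) 0 = 5 × 0, remainder 0 ✓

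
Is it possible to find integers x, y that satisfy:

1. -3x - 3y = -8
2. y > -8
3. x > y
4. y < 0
No

Even the single constraint (-3x - 3y = -8) is infeasible over the integers.

  - -3x - 3y = -8: every term on the left is divisible by 3, so the LHS ≡ 0 (mod 3), but the RHS -8 is not — no integer solution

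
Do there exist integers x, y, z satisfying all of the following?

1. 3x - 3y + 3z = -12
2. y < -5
Yes

Take x = 0, y = -6, z = -10. Substituting into each constraint:
  (1) 3(0) - 3(-6) + 3(-10) = -12 ✓
  (2) -6 < -5 ✓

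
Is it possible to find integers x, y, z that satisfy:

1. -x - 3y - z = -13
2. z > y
Yes

Take x = 16, y = -1, z = 0. Substituting into each constraint:
  (1) (-16) - 3(-1) + 0 = -13 ✓
  (2) 0 > -1 ✓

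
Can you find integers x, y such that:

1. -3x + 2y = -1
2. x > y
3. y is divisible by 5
Yes

Take x = -3, y = -5. Substituting into each constraint:
  (1) -3(-3) + 2(-5) = -1 ✓
  (2) -3 > -5 ✓
  (3) -5 = 5 × -1, remainder 0 ✓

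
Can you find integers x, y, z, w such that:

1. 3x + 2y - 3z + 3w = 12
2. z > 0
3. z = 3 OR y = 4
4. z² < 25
Yes

Take x = 0, y = 6, z = 3, w = 3. Substituting into each constraint:
  (1) 3(0) + 2(6) - 3(3) + 3(3) = 12 ✓
  (2) 3 > 0 ✓
  (3) z = 3, target 3 ✓ (first branch holds)
  (4) z² = (3)² = 9, and 9 < 25 ✓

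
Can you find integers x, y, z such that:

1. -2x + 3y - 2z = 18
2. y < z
Yes

Take x = -10, y = 0, z = 1. Substituting into each constraint:
  (1) -2(-10) + 3(0) - 2(1) = 18 ✓
  (2) 0 < 1 ✓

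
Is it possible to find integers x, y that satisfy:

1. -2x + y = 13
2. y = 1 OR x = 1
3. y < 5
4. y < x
No

A contradictory subset is {-2x + y = 13, y = 1 OR x = 1, y < x}. No integer assignment can satisfy these jointly:

  - -2x + y = 13: is a linear equation tying the variables together
  - y = 1 OR x = 1: forces a choice: either y = 1 or x = 1
  - y < x: bounds one variable relative to another variable

Split on the disjunction (y = 1 OR x = 1):
  • If y = 1: the equation forces x = -6, giving (y, x) = (1, -6), which violates x > y.
  • If x = 1: the equation forces y = 15, giving (x, y) = (1, 15), which violates x > y.
Both branches are infeasible, so the system has no integer solution.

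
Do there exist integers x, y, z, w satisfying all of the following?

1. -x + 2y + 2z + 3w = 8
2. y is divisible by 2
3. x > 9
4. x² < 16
No

A contradictory subset is {x > 9, x² < 16}. No integer assignment can satisfy these jointly:

  - x > 9: bounds one variable relative to a constant
  - x² < 16: restricts x to |x| ≤ 3

Direct contradiction: the bounds on x require x ≥ 10 and x ≤ 3 simultaneously, which is empty.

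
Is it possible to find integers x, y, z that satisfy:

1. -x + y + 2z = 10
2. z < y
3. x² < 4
Yes

Take x = 0, y = 4, z = 3. Substituting into each constraint:
  (1) 0 + 4 + 2(3) = 10 ✓
  (2) 3 < 4 ✓
  (3) x² = (0)² = 0, and 0 < 4 ✓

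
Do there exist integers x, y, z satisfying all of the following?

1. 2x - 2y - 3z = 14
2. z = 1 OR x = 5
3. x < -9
No

The full constraint system is jointly infeasible over the integers. Each constraint and what it forces:

  - 2x - 2y - 3z = 14: is a linear equation tying the variables together
  - z = 1 OR x = 5: forces a choice: either z = 1 or x = 5
  - x < -9: bounds one variable relative to a constant

Split on the disjunction (z = 1 OR x = 5):
  • If z = 1: with z = 1, every remaining term of the linear equation is divisible by 2, so the left side is ≡ 0 (mod 2); but the right side 17 ≡ 1 (mod 2). No integers can satisfy it.
  • If x = 5: this contradicts the bound x ≤ -10.
Both branches are infeasible, so the system has no integer solution.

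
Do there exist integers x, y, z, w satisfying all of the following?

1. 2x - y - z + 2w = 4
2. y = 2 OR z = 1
Yes

Take x = 0, y = 2, z = 0, w = 3. Substituting into each constraint:
  (1) 2(0) + (-2) + 0 + 2(3) = 4 ✓
  (2) y = 2, target 2 ✓ (first branch holds)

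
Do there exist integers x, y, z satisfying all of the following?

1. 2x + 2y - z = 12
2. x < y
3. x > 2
Yes

Take x = 3, y = 4, z = 2. Substituting into each constraint:
  (1) 2(3) + 2(4) + (-2) = 12 ✓
  (2) 3 < 4 ✓
  (3) 3 > 2 ✓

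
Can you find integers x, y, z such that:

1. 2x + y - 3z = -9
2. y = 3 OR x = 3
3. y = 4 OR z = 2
Yes

Take x = 3, y = -9, z = 2. Substituting into each constraint:
  (1) 2(3) + (-9) - 3(2) = -9 ✓
  (2) x = 3, target 3 ✓ (second branch holds)
  (3) z = 2, target 2 ✓ (second branch holds)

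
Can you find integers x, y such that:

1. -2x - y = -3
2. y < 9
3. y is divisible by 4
No

A contradictory subset is {-2x - y = -3, y is divisible by 4}. No integer assignment can satisfy these jointly:

  - -2x - y = -3: is a linear equation tying the variables together
  - y is divisible by 4: restricts y to multiples of 4

Modular obstruction: writing y = 4y', every remaining term of the linear equation is divisible by 2, so the left side is ≡ 0 (mod 2); but the right side -3 ≡ 1 (mod 2). No integers can satisfy it.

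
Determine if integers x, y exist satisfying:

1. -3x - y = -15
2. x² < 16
Yes

Take x = 0, y = 15. Substituting into each constraint:
  (1) -3(0) + (-15) = -15 ✓
  (2) x² = (0)² = 0, and 0 < 16 ✓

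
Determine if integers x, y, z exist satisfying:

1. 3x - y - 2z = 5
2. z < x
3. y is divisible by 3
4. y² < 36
Yes

Take x = 0, y = -3, z = -1. Substituting into each constraint:
  (1) 3(0) + 3 - 2(-1) = 5 ✓
  (2) -1 < 0 ✓
  (3) -3 = 3 × -1, remainder 0 ✓
  (4) y² = (-3)² = 9, and 9 < 36 ✓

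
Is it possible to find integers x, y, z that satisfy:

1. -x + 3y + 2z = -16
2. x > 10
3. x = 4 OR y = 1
Yes

Take x = 19, y = 1, z = 0. Substituting into each constraint:
  (1) (-19) + 3(1) + 2(0) = -16 ✓
  (2) 19 > 10 ✓
  (3) y = 1, target 1 ✓ (second branch holds)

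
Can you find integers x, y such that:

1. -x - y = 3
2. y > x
Yes

Take x = -2, y = -1. Substituting into each constraint:
  (1) 2 + 1 = 3 ✓
  (2) -1 > -2 ✓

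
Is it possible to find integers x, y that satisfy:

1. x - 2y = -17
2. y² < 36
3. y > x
Yes

Take x = -17, y = 0. Substituting into each constraint:
  (1) (-17) - 2(0) = -17 ✓
  (2) y² = (0)² = 0, and 0 < 36 ✓
  (3) 0 > -17 ✓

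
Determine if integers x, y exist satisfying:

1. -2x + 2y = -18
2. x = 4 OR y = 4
Yes

Take x = 4, y = -5. Substituting into each constraint:
  (1) -2(4) + 2(-5) = -18 ✓
  (2) x = 4, target 4 ✓ (first branch holds)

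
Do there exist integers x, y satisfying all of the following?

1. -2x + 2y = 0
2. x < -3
Yes

Take x = -4, y = -4. Substituting into each constraint:
  (1) -2(-4) + 2(-4) = 0 ✓
  (2) -4 < -3 ✓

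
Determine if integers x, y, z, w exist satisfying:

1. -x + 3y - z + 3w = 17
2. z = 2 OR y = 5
Yes

Take x = 2, y = 7, z = 2, w = 0. Substituting into each constraint:
  (1) (-2) + 3(7) + (-2) + 3(0) = 17 ✓
  (2) z = 2, target 2 ✓ (first branch holds)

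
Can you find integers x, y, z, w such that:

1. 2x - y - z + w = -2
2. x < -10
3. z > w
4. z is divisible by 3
Yes

Take x = -11, y = -21, z = 0, w = -1. Substituting into each constraint:
  (1) 2(-11) + 21 + 0 + (-1) = -2 ✓
  (2) -11 < -10 ✓
  (3) 0 > -1 ✓
  (4) 0 = 3 × 0, remainder 0 ✓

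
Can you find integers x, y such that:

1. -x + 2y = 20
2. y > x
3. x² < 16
Yes

Take x = 0, y = 10. Substituting into each constraint:
  (1) 0 + 2(10) = 20 ✓
  (2) 10 > 0 ✓
  (3) x² = (0)² = 0, and 0 < 16 ✓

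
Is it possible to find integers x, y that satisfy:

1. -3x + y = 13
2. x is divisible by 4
Yes

Take x = 0, y = 13. Substituting into each constraint:
  (1) -3(0) + 13 = 13 ✓
  (2) 0 = 4 × 0, remainder 0 ✓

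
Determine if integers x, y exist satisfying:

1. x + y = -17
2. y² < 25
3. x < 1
Yes

Take x = -17, y = 0. Substituting into each constraint:
  (1) (-17) + 0 = -17 ✓
  (2) y² = (0)² = 0, and 0 < 25 ✓
  (3) -17 < 1 ✓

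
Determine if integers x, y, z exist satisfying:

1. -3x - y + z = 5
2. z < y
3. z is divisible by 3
Yes

Take x = -2, y = 1, z = 0. Substituting into each constraint:
  (1) -3(-2) + (-1) + 0 = 5 ✓
  (2) 0 < 1 ✓
  (3) 0 = 3 × 0, remainder 0 ✓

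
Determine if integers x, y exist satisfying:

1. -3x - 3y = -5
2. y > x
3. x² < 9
No

Even the single constraint (-3x - 3y = -5) is infeasible over the integers.

  - -3x - 3y = -5: every term on the left is divisible by 3, so the LHS ≡ 0 (mod 3), but the RHS -5 is not — no integer solution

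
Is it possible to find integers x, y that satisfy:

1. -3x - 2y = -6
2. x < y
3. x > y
No

A contradictory subset is {x < y, x > y}. No integer assignment can satisfy these jointly:

  - x < y: bounds one variable relative to another variable
  - x > y: bounds one variable relative to another variable

Direct contradiction: y > x and x > y cannot both hold.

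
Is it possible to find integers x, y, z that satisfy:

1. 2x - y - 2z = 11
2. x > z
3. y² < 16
Yes

Take x = 0, y = -1, z = -5. Substituting into each constraint:
  (1) 2(0) + 1 - 2(-5) = 11 ✓
  (2) 0 > -5 ✓
  (3) y² = (-1)² = 1, and 1 < 16 ✓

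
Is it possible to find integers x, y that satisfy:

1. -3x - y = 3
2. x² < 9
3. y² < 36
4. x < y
Yes

Take x = -1, y = 0. Substituting into each constraint:
  (1) -3(-1) + 0 = 3 ✓
  (2) x² = (-1)² = 1, and 1 < 9 ✓
  (3) y² = (0)² = 0, and 0 < 36 ✓
  (4) -1 < 0 ✓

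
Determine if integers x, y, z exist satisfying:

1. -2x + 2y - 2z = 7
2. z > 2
No

Even the single constraint (-2x + 2y - 2z = 7) is infeasible over the integers.

  - -2x + 2y - 2z = 7: every term on the left is divisible by 2, so the LHS ≡ 0 (mod 2), but the RHS 7 is not — no integer solution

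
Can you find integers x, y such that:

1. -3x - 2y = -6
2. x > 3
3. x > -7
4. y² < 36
Yes

Take x = 4, y = -3. Substituting into each constraint:
  (1) -3(4) - 2(-3) = -6 ✓
  (2) 4 > 3 ✓
  (3) 4 > -7 ✓
  (4) y² = (-3)² = 9, and 9 < 36 ✓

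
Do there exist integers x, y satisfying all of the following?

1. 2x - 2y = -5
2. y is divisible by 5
No

Even the single constraint (2x - 2y = -5) is infeasible over the integers.

  - 2x - 2y = -5: every term on the left is divisible by 2, so the LHS ≡ 0 (mod 2), but the RHS -5 is not — no integer solution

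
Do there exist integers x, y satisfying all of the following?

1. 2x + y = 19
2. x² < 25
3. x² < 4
Yes

Take x = 0, y = 19. Substituting into each constraint:
  (1) 2(0) + 19 = 19 ✓
  (2) x² = (0)² = 0, and 0 < 25 ✓
  (3) x² = (0)² = 0, and 0 < 4 ✓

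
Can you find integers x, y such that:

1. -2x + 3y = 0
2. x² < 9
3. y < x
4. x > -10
No

A contradictory subset is {-2x + 3y = 0, x² < 9, y < x}. No integer assignment can satisfy these jointly:

  - -2x + 3y = 0: is a linear equation tying the variables together
  - x² < 9: restricts x to |x| ≤ 2
  - y < x: bounds one variable relative to another variable

The bounds confine x to {-2, -1, 0, 1, 2}. For each value, substitute into the equation:
  • x = -2: the equation gives 3y = -4, so y would not be an integer.
  • x = -1: the equation gives 3y = -2, so y would not be an integer.
  • x = 0: the equation forces y = 0, but x > y fails since 0 ≤ 0.
  • x = 1: the equation gives 3y = 2, so y would not be an integer.
  • x = 2: the equation gives 3y = 4, so y would not be an integer.
Every case fails, so no integer solution exists.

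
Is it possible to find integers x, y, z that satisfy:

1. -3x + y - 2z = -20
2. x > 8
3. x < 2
No

A contradictory subset is {x > 8, x < 2}. No integer assignment can satisfy these jointly:

  - x > 8: bounds one variable relative to a constant
  - x < 2: bounds one variable relative to a constant

Direct contradiction: the bounds on x require x ≥ 9 and x ≤ 1 simultaneously, which is empty.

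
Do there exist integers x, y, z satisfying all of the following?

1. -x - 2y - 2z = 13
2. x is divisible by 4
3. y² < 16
No

A contradictory subset is {-x - 2y - 2z = 13, x is divisible by 4}. No integer assignment can satisfy these jointly:

  - -x - 2y - 2z = 13: is a linear equation tying the variables together
  - x is divisible by 4: restricts x to multiples of 4

Modular obstruction: writing x = 4x', every remaining term of the linear equation is divisible by 2, so the left side is ≡ 0 (mod 2); but the right side 13 ≡ 1 (mod 2). No integers can satisfy it.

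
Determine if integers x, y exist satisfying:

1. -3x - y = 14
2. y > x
Yes

Take x = -4, y = -2. Substituting into each constraint:
  (1) -3(-4) + 2 = 14 ✓
  (2) -2 > -4 ✓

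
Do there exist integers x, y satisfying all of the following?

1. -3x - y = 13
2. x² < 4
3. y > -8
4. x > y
No

A contradictory subset is {-3x - y = 13, x² < 4, y > -8}. No integer assignment can satisfy these jointly:

  - -3x - y = 13: is a linear equation tying the variables together
  - x² < 4: restricts x to |x| ≤ 1
  - y > -8: bounds one variable relative to a constant

Range argument: with x ∈ [-1, 1], y ∈ [-7, ∞], the left side of the equation is at most 10, but the right side is 13 > 10. No integer solution exists.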